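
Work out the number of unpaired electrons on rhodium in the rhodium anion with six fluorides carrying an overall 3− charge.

Summing ligand charges against the −3 overall charge gives an oxidation state of +3 for rhodium.
Rhodium is a group-9 element; Rh(III) is therefore d⁶.
The spin state decides the count: a 4d ion has a large Δₒ and is invariably low-spin.
An octahedral low-spin d⁶ ion is t₂g⁶e_g⁰, giving 0 unpaired electrons.

0 unpaired electrons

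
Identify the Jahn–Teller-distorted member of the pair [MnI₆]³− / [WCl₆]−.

[MnI₆]³−: Ligand charges: each iodide is −1. With an overall charge of −3 the manganese centre must be in the +3 oxidation state. Manganese is a group-7 element; Mn(III) is therefore d⁴. Iodide is a weak-field ligand for a first-row metal, so the complex is high-spin. The t₂g³e_g¹ (high-spin) configuration has an unevenly filled e_g set; the Jahn–Teller theorem predicts a tetragonal distortion (typically axial elongation) to lift the degeneracy.
[WCl₆]−: Summing ligand charges against the −1 overall charge gives an oxidation state of +5 for tungsten. W sits in group 6, so the d-electron count is 6 − 5 = 1. The d¹ configuration leaves the e_g set evenly filled (or empty) — no strong Jahn–Teller driving force.

[MnI₆]³−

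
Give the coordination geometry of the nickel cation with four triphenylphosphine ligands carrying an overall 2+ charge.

square planar

Triphenylphosphine is neutral; balancing the +2 overall charge requires Ni(II).
Nickel is a group-10 element; Ni(II) is therefore d⁸.
With 4 monodentate ligands the coordination number is 4.
Triphenylphosphine is a strong-field ligand (high in the spectrochemical series).
A 3d d⁸ ion with strong-field ligands gains enough CFSE to favour square planar over tetrahedral.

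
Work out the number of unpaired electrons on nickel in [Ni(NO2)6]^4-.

2 unpaired electrons

Each nitro (N-bound nitrite) is −1; balancing the −4 overall charge requires Ni(II).
Ni sits in group 10, so the d-electron count is 10 − 2 = 8.
In an octahedral field the d⁸ configuration is t₂g⁶e_g² (only one arrangement possible), giving 2 unpaired electrons.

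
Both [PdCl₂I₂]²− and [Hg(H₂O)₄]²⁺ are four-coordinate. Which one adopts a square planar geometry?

[PdCl₂I₂]²−

For [PdCl₂I₂]²−: Summing ligand charges against the −2 overall charge gives an oxidation state of +2 for palladium. Group 10 minus oxidation state 2 gives a d⁸ configuration. A 4d d⁸ ion has a large crystal-field splitting; square planar leaves the high-energy d_{x²−y²} orbital empty and maximises CFSE. → square planar.
For [Hg(H₂O)₄]²⁺: Water is neutral; balancing the +2 overall charge requires Hg(II). Hg sits in group 12, so the d-electron count is 12 − 2 = 10. A d¹⁰ ion has no crystal-field stabilisation preference between square planar and tetrahedral, so four ligands adopt the sterically favoured tetrahedral geometry. → tetrahedral.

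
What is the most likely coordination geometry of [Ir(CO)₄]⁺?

Carbonyl is neutral; balancing the +1 overall charge requires Ir(I).
Group 9 minus oxidation state 1 gives a d⁸ configuration.
Coordination number: 4.
A 5d d⁸ ion has a large crystal-field splitting; square planar leaves the high-energy d_{x²−y²} orbital empty and maximises CFSE.

square planar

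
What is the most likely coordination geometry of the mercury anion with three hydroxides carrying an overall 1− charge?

trigonal planar

Summing ligand charges against the −1 overall charge gives an oxidation state of +2 for mercury.
Mercury is a group-12 element; Hg(II) is therefore d¹⁰.
With 3 monodentate ligands the coordination number is 3.
Three ligands around a d¹⁰ centre minimise repulsion in a trigonal-planar arrangement.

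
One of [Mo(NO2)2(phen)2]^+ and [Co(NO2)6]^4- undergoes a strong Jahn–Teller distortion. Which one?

[Mo(NO2)2(phen)2]^+: Each nitro (N-bound nitrite) is −1; 1,10-phenanthroline is neutral; balancing the +1 overall charge requires Mo(III). Group 6 minus oxidation state 3 gives a d³ configuration. The d³ configuration leaves the e_g set evenly filled (or empty) — no strong Jahn–Teller driving force.
[Co(NO2)6]^4-: Each nitro (N-bound nitrite) is −1; balancing the −4 overall charge requires Co(II). Co sits in group 9, so the d-electron count is 9 − 2 = 7. Nitro (N-bound nitrite) is a strong-field ligand (high in the spectrochemical series) for a first-row metal, so the complex is low-spin. The t₂g⁶e_g¹ (low-spin) configuration has an unevenly filled e_g set; the Jahn–Teller theorem predicts a tetragonal distortion (typically axial elongation) to lift the degeneracy.

[Co(NO2)6]^4-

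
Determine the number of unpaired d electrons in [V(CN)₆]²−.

1

Summing ligand charges against the −2 overall charge gives an oxidation state of +4 for vanadium.
V sits in group 5, so the d-electron count is 5 − 4 = 1.
In an octahedral field the d¹ configuration is t₂g¹e_g⁰ (only one arrangement possible), giving 1 unpaired electron.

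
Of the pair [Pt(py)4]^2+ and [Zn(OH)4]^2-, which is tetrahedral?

For [Pt(py)4]^2+: Pyridine is neutral; balancing the +2 overall charge requires Pt(II). Pt sits in group 10, so the d-electron count is 10 − 2 = 8. A 5d d⁸ ion has a large crystal-field splitting; square planar leaves the high-energy d_{x²−y²} orbital empty and maximises CFSE. → square planar.
For [Zn(OH)4]^2-: Summing ligand charges against the −2 overall charge gives an oxidation state of +2 for zinc. Zinc is a group-12 element; Zn(II) is therefore d¹⁰. A d¹⁰ ion has no crystal-field stabilisation preference between square planar and tetrahedral, so four ligands adopt the sterically favoured tetrahedral geometry. → tetrahedral.

[Zn(OH)4]^2-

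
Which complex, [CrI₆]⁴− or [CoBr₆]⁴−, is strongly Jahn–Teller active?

[CrI₆]⁴−: Ligand charges: each iodide is −1. With an overall charge of −4 the chromium centre must be in the +2 oxidation state. Cr sits in group 6, so the d-electron count is 6 − 2 = 4. Iodide is a weak-field ligand for a first-row metal, so the complex is high-spin. The t₂g³e_g¹ (high-spin) configuration has an unevenly filled e_g set; the Jahn–Teller theorem predicts a tetragonal distortion (typically axial elongation) to lift the degeneracy.
[CoBr₆]⁴−: Ligand charges: each bromide is −1. With an overall charge of −4 the cobalt centre must be in the +2 oxidation state. Cobalt is a group-9 element; Co(II) is therefore d⁷. Bromide is a weak-field ligand for a first-row metal, so the complex is high-spin. The d⁷ configuration leaves the e_g set evenly filled (or empty) — no strong Jahn–Teller driving force.

[CrI₆]⁴−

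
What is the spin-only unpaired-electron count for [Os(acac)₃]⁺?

2 unpaired electrons

Each acetylacetonate is −1; balancing the +1 overall charge requires Os(IV).
Osmium is a group-8 element; Os(IV) is therefore d⁴.
Counting donor atoms: 3×acetylacetonate (bidentate) → 6 donors. Coordination number = 6.
The spin state decides the count: a 5d ion has a large Δₒ and is invariably low-spin.
An octahedral low-spin d⁴ ion is t₂g⁴e_g⁰, giving 2 unpaired electrons.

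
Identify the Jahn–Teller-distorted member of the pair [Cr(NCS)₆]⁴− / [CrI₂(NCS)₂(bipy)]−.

[Cr(NCS)₆]⁴−

[Cr(NCS)₆]⁴−: Summing ligand charges against the −4 overall charge gives an oxidation state of +2 for chromium. Group 6 minus oxidation state 2 gives a d⁴ configuration. Isothiocyanate is a weak-field ligand for a first-row metal, so the complex is high-spin. The t₂g³e_g¹ (high-spin) configuration has an unevenly filled e_g set; the Jahn–Teller theorem predicts a tetragonal distortion (typically axial elongation) to lift the degeneracy.
[CrI₂(NCS)₂(bipy)]−: Summing ligand charges against the −1 overall charge gives an oxidation state of +3 for chromium. Cr sits in group 6, so the d-electron count is 6 − 3 = 3. The d³ configuration leaves the e_g set evenly filled (or empty) — no strong Jahn–Teller driving force.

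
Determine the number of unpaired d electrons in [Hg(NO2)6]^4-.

0 unpaired electrons

Ligand charges: each nitro (N-bound nitrite) is −1. With an overall charge of −4 the mercury centre must be in the +2 oxidation state.
Hg sits in group 12, so the d-electron count is 12 − 2 = 10.
In an octahedral field the d¹⁰ configuration is t₂g⁶e_g⁴, giving 0 unpaired electrons.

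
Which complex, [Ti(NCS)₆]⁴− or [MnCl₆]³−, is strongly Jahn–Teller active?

[MnCl₆]³−

[Ti(NCS)₆]⁴−: Summing ligand charges against the −4 overall charge gives an oxidation state of +2 for titanium. Titanium is a group-4 element; Ti(II) is therefore d². The d² configuration leaves the e_g set evenly filled (or empty) — no strong Jahn–Teller driving force.
[MnCl₆]³−: Each chloride is −1; balancing the −3 overall charge requires Mn(III). Group 7 minus oxidation state 3 gives a d⁴ configuration. Chloride is a weak-field ligand for a first-row metal, so the complex is high-spin. The t₂g³e_g¹ (high-spin) configuration has an unevenly filled e_g set; the Jahn–Teller theorem predicts a tetragonal distortion (typically axial elongation) to lift the degeneracy.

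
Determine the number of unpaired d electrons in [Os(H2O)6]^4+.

Summing ligand charges against the +4 overall charge gives an oxidation state of +4 for osmium.
Group 8 minus oxidation state 4 gives a d⁴ configuration.
The spin state decides the count: a 5d ion has a large Δₒ and is invariably low-spin.
An octahedral low-spin d⁴ ion is t₂g⁴e_g⁰, giving 2 unpaired electrons.

2 unpaired electrons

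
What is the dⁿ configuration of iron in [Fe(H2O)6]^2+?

d6

Summing ligand charges against the +2 overall charge gives an oxidation state of +2 for iron.
Fe sits in group 8, so the d-electron count is 8 − 2 = 6.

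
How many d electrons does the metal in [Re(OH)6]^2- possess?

d³

Ligand charges: each hydroxide is −1. With an overall charge of −2 the rhenium centre must be in the +4 oxidation state.
Rhenium is a group-7 element; Re(IV) is therefore d³.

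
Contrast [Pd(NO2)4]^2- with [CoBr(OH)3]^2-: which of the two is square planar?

For [Pd(NO2)4]^2-: Each nitro (N-bound nitrite) is −1; balancing the −2 overall charge requires Pd(II). Palladium is a group-10 element; Pd(II) is therefore d⁸. A 4d d⁸ ion has a large crystal-field splitting; square planar leaves the high-energy d_{x²−y²} orbital empty and maximises CFSE. → square planar.
For [CoBr(OH)3]^2-: Ligand charges: each bromide is −1; each hydroxide is −1. With an overall charge of −2 the cobalt centre must be in the +2 oxidation state. Cobalt is a group-9 element; Co(II) is therefore d⁷. For a high-spin 3d d⁷ ion with weak-field ligands the small Δₜ gives little square-planar CFSE advantage, so four ligands adopt the sterically favoured tetrahedral geometry. → tetrahedral.

[Pd(NO2)4]^2-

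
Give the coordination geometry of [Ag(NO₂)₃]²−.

Summing ligand charges against the −2 overall charge gives an oxidation state of +1 for silver.
Group 11 minus oxidation state 1 gives a d¹⁰ configuration.
With 3 monodentate ligands the coordination number is 3.
Three ligands around a d¹⁰ centre minimise repulsion in a trigonal-planar arrangement.

trigonal planar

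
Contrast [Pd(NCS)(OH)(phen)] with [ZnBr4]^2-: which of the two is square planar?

[Pd(NCS)(OH)(phen)]

For [Pd(NCS)(OH)(phen)]: Summing ligand charges against the 0 overall charge gives an oxidation state of +2 for palladium. Group 10 minus oxidation state 2 gives a d⁸ configuration. A 4d d⁸ ion has a large crystal-field splitting; square planar leaves the high-energy d_{x²−y²} orbital empty and maximises CFSE. → square planar.
For [ZnBr4]^2-: Each bromide is −1; balancing the −2 overall charge requires Zn(II). Group 12 minus oxidation state 2 gives a d¹⁰ configuration. A d¹⁰ ion has no crystal-field stabilisation preference between square planar and tetrahedral, so four ligands adopt the sterically favoured tetrahedral geometry. → tetrahedral.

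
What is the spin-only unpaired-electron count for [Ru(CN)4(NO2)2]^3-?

1

Each cyanide is −1; each nitro (N-bound nitrite) is −1; balancing the −3 overall charge requires Ru(III).
Ru sits in group 8, so the d-electron count is 8 − 3 = 5.
The spin state decides the count: a 4d ion has a large Δₒ and is invariably low-spin.
An octahedral low-spin d⁵ ion is t₂g⁵e_g⁰, giving 1 unpaired electron.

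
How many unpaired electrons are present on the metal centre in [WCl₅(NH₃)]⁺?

Summing ligand charges against the +1 overall charge gives an oxidation state of +6 for tungsten.
Tungsten is a group-6 element; W(VI) is therefore d⁰.
In an octahedral field the d⁰ configuration is t₂g⁰e_g⁰, giving 0 unpaired electrons.

0 unpaired electrons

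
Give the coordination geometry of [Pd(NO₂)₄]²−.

square planar

Ligand charges: each nitro (N-bound nitrite) is −1. With an overall charge of −2 the palladium centre must be in the +2 oxidation state.
Pd sits in group 10, so the d-electron count is 10 − 2 = 8.
With 4 monodentate ligands the coordination number is 4.
A 4d d⁸ ion has a large crystal-field splitting; square planar leaves the high-energy d_{x²−y²} orbital empty and maximises CFSE.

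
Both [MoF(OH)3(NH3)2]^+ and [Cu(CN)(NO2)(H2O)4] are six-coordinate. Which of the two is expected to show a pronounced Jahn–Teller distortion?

[MoF(OH)3(NH3)2]^+: Each fluoride is −1; each hydroxide is −1; ammonia is neutral; balancing the +1 overall charge requires Mo(V). Group 6 minus oxidation state 5 gives a d¹ configuration. The d¹ configuration leaves the e_g set evenly filled (or empty) — no strong Jahn–Teller driving force.
[Cu(CN)(NO2)(H2O)4]: Each cyanide is −1; each nitro (N-bound nitrite) is −1; water is neutral; balancing the 0 overall charge requires Cu(II). Copper is a group-11 element; Cu(II) is therefore d⁹. The t₂g⁶e_g³ configuration has an unevenly filled e_g set; the Jahn–Teller theorem predicts a tetragonal distortion (typically axial elongation) to lift the degeneracy.

[Cu(CN)(NO2)(H2O)4]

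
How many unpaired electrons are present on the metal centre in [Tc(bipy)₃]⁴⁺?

3 unpaired electrons

2,2′-bipyridine is neutral; balancing the +4 overall charge requires Tc(IV).
Tc sits in group 7, so the d-electron count is 7 − 4 = 3.
Counting donor atoms: 3×2,2′-bipyridine (bidentate) → 6 donors. Coordination number = 6.
In an octahedral field the d³ configuration is t₂g³e_g⁰ (only one arrangement possible), giving 3 unpaired electrons.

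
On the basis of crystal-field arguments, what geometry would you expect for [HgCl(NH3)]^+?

linear

Each chloride is −1; ammonia is neutral; balancing the +1 overall charge requires Hg(II).
Group 12 minus oxidation state 2 gives a d¹⁰ configuration.
Coordination number: 2.
A d¹⁰ ion with only two ligands adopts a linear arrangement (sp hybridisation; no CFSE preference).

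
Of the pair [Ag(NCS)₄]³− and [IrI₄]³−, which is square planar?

For [Ag(NCS)₄]³−: Summing ligand charges against the −3 overall charge gives an oxidation state of +1 for silver. Group 11 minus oxidation state 1 gives a d¹⁰ configuration. A d¹⁰ ion has no crystal-field stabilisation preference between square planar and tetrahedral, so four ligands adopt the sterically favoured tetrahedral geometry. → tetrahedral.
For [IrI₄]³−: Each iodide is −1; balancing the −3 overall charge requires Ir(I). Group 9 minus oxidation state 1 gives a d⁸ configuration. A 5d d⁸ ion has a large crystal-field splitting; square planar leaves the high-energy d_{x²−y²} orbital empty and maximises CFSE. → square planar.

[IrI₄]³−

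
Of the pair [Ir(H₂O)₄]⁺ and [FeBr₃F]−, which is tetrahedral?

For [Ir(H₂O)₄]⁺: Water is neutral; balancing the +1 overall charge requires Ir(I). Iridium is a group-9 element; Ir(I) is therefore d⁸. A 5d d⁸ ion has a large crystal-field splitting; square planar leaves the high-energy d_{x²−y²} orbital empty and maximises CFSE. → square planar.
For [FeBr₃F]−: Ligand charges: each bromide is −1; each fluoride is −1. With an overall charge of −1 the iron centre must be in the +3 oxidation state. Iron is a group-8 element; Fe(III) is therefore d⁵. A high-spin d⁵ ion has zero CFSE in either geometry, so four ligands adopt the sterically favoured tetrahedral geometry. → tetrahedral.

[FeBr₃F]−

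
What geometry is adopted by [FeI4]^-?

Summing ligand charges against the −1 overall charge gives an oxidation state of +3 for iron.
Iron is a group-8 element; Fe(III) is therefore d⁵.
With 4 monodentate ligands the coordination number is 4.
Iodide is a weak-field ligand.
A high-spin d⁵ ion has zero CFSE in either geometry, so four ligands adopt the sterically favoured tetrahedral geometry.

tetrahedral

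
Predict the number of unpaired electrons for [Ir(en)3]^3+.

Ethylenediamine is neutral; balancing the +3 overall charge requires Ir(III).
Iridium is a group-9 element; Ir(III) is therefore d⁶.
Counting donor atoms: 3×ethylenediamine (bidentate) → 6 donors. Coordination number = 6.
The spin state decides the count: a 5d ion has a large Δₒ and is invariably low-spin.
An octahedral low-spin d⁶ ion is t₂g⁶e_g⁰, giving 0 unpaired electrons.

0 unpaired electrons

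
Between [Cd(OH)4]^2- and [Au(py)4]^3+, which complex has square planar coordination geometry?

[Au(py)4]^3+

For [Cd(OH)4]^2-: Each hydroxide is −1; balancing the −2 overall charge requires Cd(II). Cd sits in group 12, so the d-electron count is 12 − 2 = 10. A d¹⁰ ion has no crystal-field stabilisation preference between square planar and tetrahedral, so four ligands adopt the sterically favoured tetrahedral geometry. → tetrahedral.
For [Au(py)4]^3+: Pyridine is neutral; balancing the +3 overall charge requires Au(III). Au sits in group 11, so the d-electron count is 11 − 3 = 8. A 5d d⁸ ion has a large crystal-field splitting; square planar leaves the high-energy d_{x²−y²} orbital empty and maximises CFSE. → square planar.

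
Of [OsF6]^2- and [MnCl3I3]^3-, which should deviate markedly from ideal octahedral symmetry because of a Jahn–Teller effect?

[OsF6]^2-: Each fluoride is −1; balancing the −2 overall charge requires Os(IV). Osmium is a group-8 element; Os(IV) is therefore d⁴. A 5d ion has a large Δₒ and is invariably low-spin. The d⁴ configuration leaves the e_g set evenly filled (or empty) — no strong Jahn–Teller driving force.
[MnCl3I3]^3-: Each chloride is −1; each iodide is −1; balancing the −3 overall charge requires Mn(III). Manganese is a group-7 element; Mn(III) is therefore d⁴. Chloride and iodide are weak-field ligands for a first-row metal, so the complex is high-spin. The t₂g³e_g¹ (high-spin) configuration has an unevenly filled e_g set; the Jahn–Teller theorem predicts a tetragonal distortion (typically axial elongation) to lift the degeneracy.

[MnCl3I3]^3-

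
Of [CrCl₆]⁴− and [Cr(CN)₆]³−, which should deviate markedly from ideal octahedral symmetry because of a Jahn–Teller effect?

[CrCl₆]⁴−: Summing ligand charges against the −4 overall charge gives an oxidation state of +2 for chromium. Cr sits in group 6, so the d-electron count is 6 − 2 = 4. Chloride is a weak-field ligand for a first-row metal, so the complex is high-spin. The t₂g³e_g¹ (high-spin) configuration has an unevenly filled e_g set; the Jahn–Teller theorem predicts a tetragonal distortion (typically axial elongation) to lift the degeneracy.
[Cr(CN)₆]³−: Summing ligand charges against the −3 overall charge gives an oxidation state of +3 for chromium. Cr sits in group 6, so the d-electron count is 6 − 3 = 3. The d³ configuration leaves the e_g set evenly filled (or empty) — no strong Jahn–Teller driving force.

[CrCl₆]⁴−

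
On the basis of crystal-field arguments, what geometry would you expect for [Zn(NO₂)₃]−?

trigonal planar

Summing ligand charges against the −1 overall charge gives an oxidation state of +2 for zinc.
Group 12 minus oxidation state 2 gives a d¹⁰ configuration.
Coordination number: 3.
Three ligands around a d¹⁰ centre minimise repulsion in a trigonal-planar arrangement.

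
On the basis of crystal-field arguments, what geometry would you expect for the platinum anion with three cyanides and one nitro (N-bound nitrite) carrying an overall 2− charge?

Each cyanide is −1; each nitro (N-bound nitrite) is −1; balancing the −2 overall charge requires Pt(II).
Pt sits in group 10, so the d-electron count is 10 − 2 = 8.
Coordination number: 4.
A 5d d⁸ ion has a large crystal-field splitting; square planar leaves the high-energy d_{x²−y²} orbital empty and maximises CFSE.

square planar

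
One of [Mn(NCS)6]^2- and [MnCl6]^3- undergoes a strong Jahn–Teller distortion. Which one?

[MnCl6]^3-

[Mn(NCS)6]^2-: Each isothiocyanate is −1; balancing the −2 overall charge requires Mn(IV). Mn sits in group 7, so the d-electron count is 7 − 4 = 3. The d³ configuration leaves the e_g set evenly filled (or empty) — no strong Jahn–Teller driving force.
[MnCl6]^3-: Summing ligand charges against the −3 overall charge gives an oxidation state of +3 for manganese. Mn sits in group 7, so the d-electron count is 7 − 3 = 4. Chloride is a weak-field ligand for a first-row metal, so the complex is high-spin. The t₂g³e_g¹ (high-spin) configuration has an unevenly filled e_g set; the Jahn–Teller theorem predicts a tetragonal distortion (typically axial elongation) to lift the degeneracy.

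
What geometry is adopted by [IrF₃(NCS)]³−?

Ligand charges: each fluoride is −1; each isothiocyanate is −1. With an overall charge of −3 the iridium centre must be in the +1 oxidation state.
Iridium is a group-9 element; Ir(I) is therefore d⁸.
Coordination number: 4.
A 5d d⁸ ion has a large crystal-field splitting; square planar leaves the high-energy d_{x²−y²} orbital empty and maximises CFSE.

square planar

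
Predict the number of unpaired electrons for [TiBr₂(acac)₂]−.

Summing ligand charges against the −1 overall charge gives an oxidation state of +3 for titanium.
Ti sits in group 4, so the d-electron count is 4 − 3 = 1.
Counting donor atoms: 2×bromide (monodentate) → 2 donors; 2×acetylacetonate (bidentate) → 4 donors. Coordination number = 6.
In an octahedral field the d¹ configuration is t₂g¹e_g⁰ (only one arrangement possible), giving 1 unpaired electron.

1 unpaired electron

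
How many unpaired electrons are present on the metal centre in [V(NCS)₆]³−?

Ligand charges: each isothiocyanate is −1. With an overall charge of −3 the vanadium centre must be in the +3 oxidation state.
V sits in group 5, so the d-electron count is 5 − 3 = 2.
In an octahedral field the d² configuration is t₂g²e_g⁰ (only one arrangement possible), giving 2 unpaired electrons.

2 unpaired electrons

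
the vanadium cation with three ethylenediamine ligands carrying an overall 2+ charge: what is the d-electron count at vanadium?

d3

Summing ligand charges against the +2 overall charge gives an oxidation state of +2 for vanadium.
V sits in group 5, so the d-electron count is 5 − 2 = 3.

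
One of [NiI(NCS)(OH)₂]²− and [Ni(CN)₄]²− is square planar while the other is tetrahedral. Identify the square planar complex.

[Ni(CN)₄]²−

For [NiI(NCS)(OH)₂]²−: Ligand charges: each iodide is −1; each isothiocyanate is −1; each hydroxide is −1. With an overall charge of −2 the nickel centre must be in the +2 oxidation state. Nickel is a group-10 element; Ni(II) is therefore d⁸. Hydroxide, iodide, and isothiocyanate are weak-field ligands. With weak-field ligands the CFSE gain from square planar is small, so a 3d d⁸ ion takes the sterically preferred tetrahedral geometry. → tetrahedral.
For [Ni(CN)₄]²−: Ligand charges: each cyanide is −1. With an overall charge of −2 the nickel centre must be in the +2 oxidation state. Nickel is a group-10 element; Ni(II) is therefore d⁸. Cyanide is a strong-field ligand (high in the spectrochemical series). A 3d d⁸ ion with strong-field ligands gains enough CFSE to favour square planar over tetrahedral. → square planar.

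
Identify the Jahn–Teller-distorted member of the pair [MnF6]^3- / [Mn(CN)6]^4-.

[MnF6]^3-

[MnF6]^3-: Summing ligand charges against the −3 overall charge gives an oxidation state of +3 for manganese. Group 7 minus oxidation state 3 gives a d⁴ configuration. Fluoride is a weak-field ligand for a first-row metal, so the complex is high-spin. The t₂g³e_g¹ (high-spin) configuration has an unevenly filled e_g set; the Jahn–Teller theorem predicts a tetragonal distortion (typically axial elongation) to lift the degeneracy.
[Mn(CN)6]^4-: Summing ligand charges against the −4 overall charge gives an oxidation state of +2 for manganese. Mn sits in group 7, so the d-electron count is 7 − 2 = 5. Cyanide is a strong-field ligand (high in the spectrochemical series) for a first-row metal, so the complex is low-spin. The d⁵ configuration leaves the e_g set evenly filled (or empty) — no strong Jahn–Teller driving force.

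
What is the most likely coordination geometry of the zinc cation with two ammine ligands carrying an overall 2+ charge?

linear

Ammonia is neutral; balancing the +2 overall charge requires Zn(II).
Zn sits in group 12, so the d-electron count is 12 − 2 = 10.
With 2 monodentate ligands the coordination number is 2.
A d¹⁰ ion with only two ligands adopts a linear arrangement (sp hybridisation; no CFSE preference).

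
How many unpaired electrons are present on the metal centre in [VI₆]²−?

Each iodide is −1; balancing the −2 overall charge requires V(IV).
Group 5 minus oxidation state 4 gives a d¹ configuration.
In an octahedral field the d¹ configuration is t₂g¹e_g⁰ (only one arrangement possible), giving 1 unpaired electron.

1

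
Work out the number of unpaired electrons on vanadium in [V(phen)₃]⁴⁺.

Ligand charges: 1,10-phenanthroline is neutral. With an overall charge of +4 the vanadium centre must be in the +4 oxidation state.
Group 5 minus oxidation state 4 gives a d¹ configuration.
Counting donor atoms: 3×1,10-phenanthroline (bidentate) → 6 donors. Coordination number = 6.
In an octahedral field the d¹ configuration is t₂g¹e_g⁰ (only one arrangement possible), giving 1 unpaired electron.

1 unpaired electron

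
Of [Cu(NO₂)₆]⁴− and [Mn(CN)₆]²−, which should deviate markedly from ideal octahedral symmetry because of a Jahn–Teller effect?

[Cu(NO₂)₆]⁴−: Ligand charges: each nitro (N-bound nitrite) is −1. With an overall charge of −4 the copper centre must be in the +2 oxidation state. Cu sits in group 11, so the d-electron count is 11 − 2 = 9. The t₂g⁶e_g³ configuration has an unevenly filled e_g set; the Jahn–Teller theorem predicts a tetragonal distortion (typically axial elongation) to lift the degeneracy.
[Mn(CN)₆]²−: Ligand charges: each cyanide is −1. With an overall charge of −2 the manganese centre must be in the +4 oxidation state. Group 7 minus oxidation state 4 gives a d³ configuration. The d³ configuration leaves the e_g set evenly filled (or empty) — no strong Jahn–Teller driving force.

[Cu(NO₂)₆]⁴−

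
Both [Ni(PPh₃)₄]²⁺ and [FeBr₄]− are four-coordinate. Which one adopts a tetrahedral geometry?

For [Ni(PPh₃)₄]²⁺: Ligand charges: triphenylphosphine is neutral. With an overall charge of +2 the nickel centre must be in the +2 oxidation state. Nickel is a group-10 element; Ni(II) is therefore d⁸. Triphenylphosphine is a strong-field ligand (high in the spectrochemical series). A 3d d⁸ ion with strong-field ligands gains enough CFSE to favour square planar over tetrahedral. → square planar.
For [FeBr₄]−: Summing ligand charges against the −1 overall charge gives an oxidation state of +3 for iron. Fe sits in group 8, so the d-electron count is 8 − 3 = 5. A high-spin d⁵ ion has zero CFSE in either geometry, so four ligands adopt the sterically favoured tetrahedral geometry. → tetrahedral.

[FeBr₄]−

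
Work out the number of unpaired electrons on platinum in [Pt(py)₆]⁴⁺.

Summing ligand charges against the +4 overall charge gives an oxidation state of +4 for platinum.
Group 10 minus oxidation state 4 gives a d⁶ configuration.
The spin state decides the count: a 5d ion has a large Δₒ and is invariably low-spin.
An octahedral low-spin d⁶ ion is t₂g⁶e_g⁰, giving 0 unpaired electrons.

0 unpaired electrons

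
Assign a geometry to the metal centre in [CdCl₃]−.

trigonal planar

Each chloride is −1; balancing the −1 overall charge requires Cd(II).
Cadmium is a group-12 element; Cd(II) is therefore d¹⁰.
With 3 monodentate ligands the coordination number is 3.
Three ligands around a d¹⁰ centre minimise repulsion in a trigonal-planar arrangement.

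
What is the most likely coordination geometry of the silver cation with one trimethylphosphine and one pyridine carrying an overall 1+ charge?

Trimethylphosphine is neutral; pyridine is neutral; balancing the +1 overall charge requires Ag(I).
Group 11 minus oxidation state 1 gives a d¹⁰ configuration.
Coordination number: 2.
A d¹⁰ ion with only two ligands adopts a linear arrangement (sp hybridisation; no CFSE preference).

linear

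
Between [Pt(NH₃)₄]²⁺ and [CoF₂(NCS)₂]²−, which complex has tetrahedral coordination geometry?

[CoF₂(NCS)₂]²−

For [Pt(NH₃)₄]²⁺: Ammonia is neutral; balancing the +2 overall charge requires Pt(II). Platinum is a group-10 element; Pt(II) is therefore d⁸. A 5d d⁸ ion has a large crystal-field splitting; square planar leaves the high-energy d_{x²−y²} orbital empty and maximises CFSE. → square planar.
For [CoF₂(NCS)₂]²−: Each fluoride is −1; each isothiocyanate is −1; balancing the −2 overall charge requires Co(II). Group 9 minus oxidation state 2 gives a d⁷ configuration. For a high-spin 3d d⁷ ion with weak-field ligands the small Δₜ gives little square-planar CFSE advantage, so four ligands adopt the sterically favoured tetrahedral geometry. → tetrahedral.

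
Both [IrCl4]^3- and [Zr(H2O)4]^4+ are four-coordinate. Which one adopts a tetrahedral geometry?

For [IrCl4]^3-: Summing ligand charges against the −3 overall charge gives an oxidation state of +1 for iridium. Iridium is a group-9 element; Ir(I) is therefore d⁸. A 5d d⁸ ion has a large crystal-field splitting; square planar leaves the high-energy d_{x²−y²} orbital empty and maximises CFSE. → square planar.
For [Zr(H2O)4]^4+: Water is neutral; balancing the +4 overall charge requires Zr(IV). Zirconium is a group-4 element; Zr(IV) is therefore d⁰. A d⁰ ion has no crystal-field stabilisation preference between square planar and tetrahedral, so four ligands adopt the sterically favoured tetrahedral geometry. → tetrahedral.

[Zr(H2O)4]^4+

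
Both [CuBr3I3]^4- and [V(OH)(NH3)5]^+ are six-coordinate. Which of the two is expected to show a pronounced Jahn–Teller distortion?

[CuBr3I3]^4-: Summing ligand charges against the −4 overall charge gives an oxidation state of +2 for copper. Copper is a group-11 element; Cu(II) is therefore d⁹. The t₂g⁶e_g³ configuration has an unevenly filled e_g set; the Jahn–Teller theorem predicts a tetragonal distortion (typically axial elongation) to lift the degeneracy.
[V(OH)(NH3)5]^+: Summing ligand charges against the +1 overall charge gives an oxidation state of +2 for vanadium. Group 5 minus oxidation state 2 gives a d³ configuration. The d³ configuration leaves the e_g set evenly filled (or empty) — no strong Jahn–Teller driving force.

[CuBr3I3]^4-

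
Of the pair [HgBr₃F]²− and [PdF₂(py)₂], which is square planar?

[PdF₂(py)₂]

For [HgBr₃F]²−: Summing ligand charges against the −2 overall charge gives an oxidation state of +2 for mercury. Group 12 minus oxidation state 2 gives a d¹⁰ configuration. A d¹⁰ ion has no crystal-field stabilisation preference between square planar and tetrahedral, so four ligands adopt the sterically favoured tetrahedral geometry. → tetrahedral.
For [PdF₂(py)₂]: Each fluoride is −1; pyridine is neutral; balancing the 0 overall charge requires Pd(II). Pd sits in group 10, so the d-electron count is 10 − 2 = 8. A 4d d⁸ ion has a large crystal-field splitting; square planar leaves the high-energy d_{x²−y²} orbital empty and maximises CFSE. → square planar.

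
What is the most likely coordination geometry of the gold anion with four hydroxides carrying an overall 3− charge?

Ligand charges: each hydroxide is −1. With an overall charge of −3 the gold centre must be in the +1 oxidation state.
Au sits in group 11, so the d-electron count is 11 − 1 = 10.
Coordination number: 4.
A d¹⁰ ion has no crystal-field stabilisation preference between square planar and tetrahedral, so four ligands adopt the sterically favoured tetrahedral geometry.

tetrahedral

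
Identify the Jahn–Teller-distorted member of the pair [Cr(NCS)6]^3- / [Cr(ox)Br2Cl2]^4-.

[Cr(ox)Br2Cl2]^4-

[Cr(NCS)6]^3-: Each isothiocyanate is −1; balancing the −3 overall charge requires Cr(III). Chromium is a group-6 element; Cr(III) is therefore d³. The d³ configuration leaves the e_g set evenly filled (or empty) — no strong Jahn–Teller driving force.
[Cr(ox)Br2Cl2]^4-: Each oxalate is −2; each bromide is −1; each chloride is −1; balancing the −4 overall charge requires Cr(II). Group 6 minus oxidation state 2 gives a d⁴ configuration. Bromide, chloride, and oxalate are weak-field ligands for a first-row metal, so the complex is high-spin. The t₂g³e_g¹ (high-spin) configuration has an unevenly filled e_g set; the Jahn–Teller theorem predicts a tetragonal distortion (typically axial elongation) to lift the degeneracy.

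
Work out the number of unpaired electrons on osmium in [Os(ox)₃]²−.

Each oxalate is −2; balancing the −2 overall charge requires Os(IV).
Group 8 minus oxidation state 4 gives a d⁴ configuration.
Counting donor atoms: 3×oxalate (bidentate) → 6 donors. Coordination number = 6.
The spin state decides the count: a 5d ion has a large Δₒ and is invariably low-spin.
An octahedral low-spin d⁴ ion is t₂g⁴e_g⁰, giving 2 unpaired electrons.

2 unpaired electrons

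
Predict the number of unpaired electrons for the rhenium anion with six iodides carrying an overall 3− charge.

Ligand charges: each iodide is −1. With an overall charge of −3 the rhenium centre must be in the +3 oxidation state.
Re sits in group 7, so the d-electron count is 7 − 3 = 4.
The spin state decides the count: a 5d ion has a large Δₒ and is invariably low-spin.
An octahedral low-spin d⁴ ion is t₂g⁴e_g⁰, giving 2 unpaired electrons.

2 unpaired electrons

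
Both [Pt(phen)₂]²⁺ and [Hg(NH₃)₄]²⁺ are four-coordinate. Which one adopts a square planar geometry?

For [Pt(phen)₂]²⁺: 1,10-phenanthroline is neutral; balancing the +2 overall charge requires Pt(II). Group 10 minus oxidation state 2 gives a d⁸ configuration. A 5d d⁸ ion has a large crystal-field splitting; square planar leaves the high-energy d_{x²−y²} orbital empty and maximises CFSE. → square planar.
For [Hg(NH₃)₄]²⁺: Ammonia is neutral; balancing the +2 overall charge requires Hg(II). Group 12 minus oxidation state 2 gives a d¹⁰ configuration. A d¹⁰ ion has no crystal-field stabilisation preference between square planar and tetrahedral, so four ligands adopt the sterically favoured tetrahedral geometry. → tetrahedral.

[Pt(phen)₂]²⁺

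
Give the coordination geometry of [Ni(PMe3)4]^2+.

Summing ligand charges against the +2 overall charge gives an oxidation state of +2 for nickel.
Ni sits in group 10, so the d-electron count is 10 − 2 = 8.
Coordination number: 4.
Trimethylphosphine is a strong-field ligand (high in the spectrochemical series).
A 3d d⁸ ion with strong-field ligands gains enough CFSE to favour square planar over tetrahedral.

square planar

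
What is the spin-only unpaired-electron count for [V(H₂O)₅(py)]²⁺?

3 unpaired electrons

Water is neutral; pyridine is neutral; balancing the +2 overall charge requires V(II).
Vanadium is a group-5 element; V(II) is therefore d³.
In an octahedral field the d³ configuration is t₂g³e_g⁰ (only one arrangement possible), giving 3 unpaired electrons.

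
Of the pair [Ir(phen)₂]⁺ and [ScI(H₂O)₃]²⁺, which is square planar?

[Ir(phen)₂]⁺

For [Ir(phen)₂]⁺: 1,10-phenanthroline is neutral; balancing the +1 overall charge requires Ir(I). Ir sits in group 9, so the d-electron count is 9 − 1 = 8. A 5d d⁸ ion has a large crystal-field splitting; square planar leaves the high-energy d_{x²−y²} orbital empty and maximises CFSE. → square planar.
For [ScI(H₂O)₃]²⁺: Each iodide is −1; water is neutral; balancing the +2 overall charge requires Sc(III). Group 3 minus oxidation state 3 gives a d⁰ configuration. A d⁰ ion has no crystal-field stabilisation preference between square planar and tetrahedral, so four ligands adopt the sterically favoured tetrahedral geometry. → tetrahedral.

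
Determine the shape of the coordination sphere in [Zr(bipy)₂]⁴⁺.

tetrahedral

Summing ligand charges against the +4 overall charge gives an oxidation state of +4 for zirconium.
Zr sits in group 4, so the d-electron count is 4 − 4 = 0.
Counting donor atoms: 2×2,2′-bipyridine (bidentate) → 4 donors. Coordination number = 4.
A d⁰ ion has no crystal-field stabilisation preference between square planar and tetrahedral, so four ligands adopt the sterically favoured tetrahedral geometry.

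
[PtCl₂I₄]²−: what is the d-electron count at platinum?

d⁶

Ligand charges: each chloride is −1; each iodide is −1. With an overall charge of −2 the platinum centre must be in the +4 oxidation state.
Group 10 minus oxidation state 4 gives a d⁶ configuration.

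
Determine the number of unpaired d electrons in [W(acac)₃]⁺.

Each acetylacetonate is −1; balancing the +1 overall charge requires W(IV).
Group 6 minus oxidation state 4 gives a d² configuration.
Counting donor atoms: 3×acetylacetonate (bidentate) → 6 donors. Coordination number = 6.
In an octahedral field the d² configuration is t₂g²e_g⁰ (only one arrangement possible), giving 2 unpaired electrons.

2 unpaired electrons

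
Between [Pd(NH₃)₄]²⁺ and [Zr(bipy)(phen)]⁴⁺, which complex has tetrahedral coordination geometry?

For [Pd(NH₃)₄]²⁺: Summing ligand charges against the +2 overall charge gives an oxidation state of +2 for palladium. Pd sits in group 10, so the d-electron count is 10 − 2 = 8. A 4d d⁸ ion has a large crystal-field splitting; square planar leaves the high-energy d_{x²−y²} orbital empty and maximises CFSE. → square planar.
For [Zr(bipy)(phen)]⁴⁺: Summing ligand charges against the +4 overall charge gives an oxidation state of +4 for zirconium. Zr sits in group 4, so the d-electron count is 4 − 4 = 0. A d⁰ ion has no crystal-field stabilisation preference between square planar and tetrahedral, so four ligands adopt the sterically favoured tetrahedral geometry. → tetrahedral.

[Zr(bipy)(phen)]⁴⁺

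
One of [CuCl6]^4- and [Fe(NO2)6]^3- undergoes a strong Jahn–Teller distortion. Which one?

[CuCl6]^4-

[CuCl6]^4-: Summing ligand charges against the −4 overall charge gives an oxidation state of +2 for copper. Copper is a group-11 element; Cu(II) is therefore d⁹. The t₂g⁶e_g³ configuration has an unevenly filled e_g set; the Jahn–Teller theorem predicts a tetragonal distortion (typically axial elongation) to lift the degeneracy.
[Fe(NO2)6]^3-: Each nitro (N-bound nitrite) is −1; balancing the −3 overall charge requires Fe(III). Group 8 minus oxidation state 3 gives a d⁵ configuration. Nitro (N-bound nitrite) is a strong-field ligand (high in the spectrochemical series) for a first-row metal, so the complex is low-spin. The d⁵ configuration leaves the e_g set evenly filled (or empty) — no strong Jahn–Teller driving force.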